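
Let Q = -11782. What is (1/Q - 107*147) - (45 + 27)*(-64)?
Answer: -131027623/11782 ≈ -11121.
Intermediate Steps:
(1/Q - 107*147) - (45 + 27)*(-64) = (1/(-11782) - 107*147) - (45 + 27)*(-64) = (-1/11782 - 15729) - 72*(-64) = -185319079/11782 - 1*(-4608) = -185319079/11782 + 4608 = -131027623/11782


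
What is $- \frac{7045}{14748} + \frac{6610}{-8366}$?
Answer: $- \frac{78211375}{61690884} \approx -1.2678$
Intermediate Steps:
$- \frac{7045}{14748} + \frac{6610}{-8366} = \left(-7045\right) \frac{1}{14748} + 6610 \left(- \frac{1}{8366}\right) = - \frac{7045}{14748} - \frac{3305}{4183} = - \frac{78211375}{61690884}$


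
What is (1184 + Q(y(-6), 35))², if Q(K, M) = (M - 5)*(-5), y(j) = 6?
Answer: 1069156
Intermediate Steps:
Q(K, M) = 25 - 5*M (Q(K, M) = (-5 + M)*(-5) = 25 - 5*M)
(1184 + Q(y(-6), 35))² = (1184 + (25 - 5*35))² = (1184 + (25 - 175))² = (1184 - 150)² = 1034² = 1069156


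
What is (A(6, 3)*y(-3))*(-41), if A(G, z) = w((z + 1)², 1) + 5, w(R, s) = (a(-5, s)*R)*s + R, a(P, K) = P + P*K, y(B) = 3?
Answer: 17097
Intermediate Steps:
a(P, K) = P + K*P
w(R, s) = R + R*s*(-5 - 5*s) (w(R, s) = ((-5*(1 + s))*R)*s + R = ((-5 - 5*s)*R)*s + R = (R*(-5 - 5*s))*s + R = R*s*(-5 - 5*s) + R = R + R*s*(-5 - 5*s))
A(G, z) = 5 - 9*(1 + z)² (A(G, z) = (z + 1)²*(1 - 5*1*(1 + 1)) + 5 = (1 + z)²*(1 - 5*1*2) + 5 = (1 + z)²*(1 - 10) + 5 = (1 + z)²*(-9) + 5 = -9*(1 + z)² + 5 = 5 - 9*(1 + z)²)
(A(6, 3)*y(-3))*(-41) = ((5 - 9*(1 + 3)²)*3)*(-41) = ((5 - 9*4²)*3)*(-41) = ((5 - 9*16)*3)*(-41) = ((5 - 144)*3)*(-41) = -139*3*(-41) = -417*(-41) = 17097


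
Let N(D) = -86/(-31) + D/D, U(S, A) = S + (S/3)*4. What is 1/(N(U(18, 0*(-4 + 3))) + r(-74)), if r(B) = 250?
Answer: 31/7867 ≈ 0.0039405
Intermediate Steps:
U(S, A) = 7*S/3 (U(S, A) = S + (S*(⅓))*4 = S + (S/3)*4 = S + 4*S/3 = 7*S/3)
N(D) = 117/31 (N(D) = -86*(-1/31) + 1 = 86/31 + 1 = 117/31)
1/(N(U(18, 0*(-4 + 3))) + r(-74)) = 1/(117/31 + 250) = 1/(7867/31) = 31/7867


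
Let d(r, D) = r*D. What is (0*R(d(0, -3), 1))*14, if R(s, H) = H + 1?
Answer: 0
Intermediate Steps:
d(r, D) = D*r
R(s, H) = 1 + H
(0*R(d(0, -3), 1))*14 = (0*(1 + 1))*14 = (0*2)*14 = 0*14 = 0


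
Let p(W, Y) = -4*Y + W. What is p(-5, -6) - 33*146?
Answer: -4799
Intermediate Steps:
p(W, Y) = W - 4*Y
p(-5, -6) - 33*146 = (-5 - 4*(-6)) - 33*146 = (-5 + 24) - 4818 = 19 - 4818 = -4799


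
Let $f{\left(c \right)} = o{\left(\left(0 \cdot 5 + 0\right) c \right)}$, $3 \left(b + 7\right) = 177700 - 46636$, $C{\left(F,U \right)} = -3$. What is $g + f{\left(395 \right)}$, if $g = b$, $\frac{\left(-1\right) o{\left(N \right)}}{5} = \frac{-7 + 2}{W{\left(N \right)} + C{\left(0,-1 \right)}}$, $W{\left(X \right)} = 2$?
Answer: $43656$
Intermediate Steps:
$o{\left(N \right)} = -25$ ($o{\left(N \right)} = - 5 \frac{-7 + 2}{2 - 3} = - 5 \left(- \frac{5}{-1}\right) = - 5 \left(\left(-5\right) \left(-1\right)\right) = \left(-5\right) 5 = -25$)
$b = 43681$ ($b = -7 + \frac{177700 - 46636}{3} = -7 + \frac{1}{3} \cdot 131064 = -7 + 43688 = 43681$)
$f{\left(c \right)} = -25$
$g = 43681$
$g + f{\left(395 \right)} = 43681 - 25 = 43656$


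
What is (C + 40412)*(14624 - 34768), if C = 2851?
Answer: -871489872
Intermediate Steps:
(C + 40412)*(14624 - 34768) = (2851 + 40412)*(14624 - 34768) = 43263*(-20144) = -871489872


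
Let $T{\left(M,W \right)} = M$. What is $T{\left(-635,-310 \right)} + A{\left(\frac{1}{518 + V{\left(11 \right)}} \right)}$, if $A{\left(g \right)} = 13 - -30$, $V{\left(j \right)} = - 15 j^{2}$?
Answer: $-592$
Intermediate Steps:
$A{\left(g \right)} = 43$ ($A{\left(g \right)} = 13 + 30 = 43$)
$T{\left(-635,-310 \right)} + A{\left(\frac{1}{518 + V{\left(11 \right)}} \right)} = -635 + 43 = -592$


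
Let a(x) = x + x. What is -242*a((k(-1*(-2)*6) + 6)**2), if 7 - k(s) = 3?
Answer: -48400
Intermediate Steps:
k(s) = 4 (k(s) = 7 - 1*3 = 7 - 3 = 4)
a(x) = 2*x
-242*a((k(-1*(-2)*6) + 6)**2) = -484*(4 + 6)**2 = -484*10**2 = -484*100 = -242*200 = -48400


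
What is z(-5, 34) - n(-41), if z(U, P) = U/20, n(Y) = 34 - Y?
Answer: -301/4 ≈ -75.250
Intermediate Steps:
z(U, P) = U/20 (z(U, P) = U*(1/20) = U/20)
z(-5, 34) - n(-41) = (1/20)*(-5) - (34 - 1*(-41)) = -1/4 - (34 + 41) = -1/4 - 1*75 = -1/4 - 75 = -301/4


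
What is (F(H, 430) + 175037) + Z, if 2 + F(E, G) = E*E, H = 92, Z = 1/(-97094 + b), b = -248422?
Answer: 63401840483/345516 ≈ 1.8350e+5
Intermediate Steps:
Z = -1/345516 (Z = 1/(-97094 - 248422) = 1/(-345516) = -1/345516 ≈ -2.8942e-6)
F(E, G) = -2 + E² (F(E, G) = -2 + E*E = -2 + E²)
(F(H, 430) + 175037) + Z = ((-2 + 92²) + 175037) - 1/345516 = ((-2 + 8464) + 175037) - 1/345516 = (8462 + 175037) - 1/345516 = 183499 - 1/345516 = 63401840483/345516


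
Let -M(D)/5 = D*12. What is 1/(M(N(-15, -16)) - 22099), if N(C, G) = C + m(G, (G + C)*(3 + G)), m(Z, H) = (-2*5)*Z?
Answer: -1/30799 ≈ -3.2469e-5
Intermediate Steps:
m(Z, H) = -10*Z
N(C, G) = C - 10*G
M(D) = -60*D (M(D) = -5*D*12 = -60*D)
1/(M(N(-15, -16)) - 22099) = 1/(-60*(-15 - 10*(-16)) - 22099) = 1/(-60*(-15 + 160) - 22099) = 1/(-60*145 - 22099) = 1/(-8700 - 22099) = 1/(-30799) = -1/30799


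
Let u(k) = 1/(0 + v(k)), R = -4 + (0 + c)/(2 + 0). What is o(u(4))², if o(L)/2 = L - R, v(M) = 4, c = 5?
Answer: 49/4 ≈ 12.250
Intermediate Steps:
R = -3/2 (R = -4 + (0 + 5)/(2 + 0) = -4 + 5/2 = -3/2 ≈ -1.5000)
u(k) = ¼ (u(k) = 1/(0 + 4) = 1/4 = ¼)
o(L) = 3 + 2*L (o(L) = 2*(L - 1*(-3/2)) = 2*(L + 3/2) = 2*(3/2 + L) = 3 + 2*L)
o(u(4))² = (3 + 2*(¼))² = (3 + ½)² = (7/2)² = 49/4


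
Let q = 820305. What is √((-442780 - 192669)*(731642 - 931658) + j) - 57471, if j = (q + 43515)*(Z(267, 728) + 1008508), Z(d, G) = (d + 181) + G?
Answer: -57471 + 24*√1734870139 ≈ 9.4217e+5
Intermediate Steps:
Z(d, G) = 181 + G + d (Z(d, G) = (181 + d) + G = 181 + G + d)
j = 872185232880 (j = (820305 + 43515)*((181 + 728 + 267) + 1008508) = 863820*(1176 + 1008508) = 863820*1009684 = 872185232880)
√((-442780 - 192669)*(731642 - 931658) + j) - 57471 = √((-442780 - 192669)*(731642 - 931658) + 872185232880) - 57471 = √(-635449*(-200016) + 872185232880) - 57471 = √(127099967184 + 872185232880) - 57471 = √999285200064 - 57471 = 24*√1734870139 - 57471 = -57471 + 24*√1734870139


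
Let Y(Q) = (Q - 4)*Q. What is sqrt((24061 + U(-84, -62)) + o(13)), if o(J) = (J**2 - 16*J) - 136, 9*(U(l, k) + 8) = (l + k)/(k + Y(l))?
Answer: sqrt(2886611749405)/10995 ≈ 154.53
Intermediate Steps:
Y(Q) = Q*(-4 + Q) (Y(Q) = (-4 + Q)*Q = Q*(-4 + Q))
U(l, k) = -8 + (k + l)/(9*(k + l*(-4 + l))) (U(l, k) = -8 + ((l + k)/(k + l*(-4 + l)))/9 = -8 + ((k + l)/(k + l*(-4 + l)))/9 = -8 + (k + l)/(9*(k + l*(-4 + l))))
o(J) = -136 + J**2 - 16*J
sqrt((24061 + U(-84, -62)) + o(13)) = sqrt((24061 + (-84 - 71*(-62) - 72*(-84)*(-4 - 84))/(9*(-62 - 84*(-4 - 84)))) + (-136 + 13**2 - 16*13)) = sqrt((24061 + (-84 + 4402 - 72*(-84)*(-88))/(9*(-62 - 84*(-88)))) + (-136 + 169 - 208)) = sqrt((24061 + (-84 + 4402 - 532224)/(9*(-62 + 7392))) - 175) = sqrt((24061 + (1/9)*(-527906)/7330) - 175) = sqrt((24061 + (1/9)*(1/7330)*(-527906)) - 175) = sqrt((24061 - 263953/32985) - 175) = sqrt(793388132/32985 - 175) = sqrt(787615757/32985) = sqrt(2886611749405)/10995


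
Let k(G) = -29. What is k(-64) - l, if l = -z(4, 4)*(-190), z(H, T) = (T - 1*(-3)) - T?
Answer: -599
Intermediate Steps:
z(H, T) = 3 (z(H, T) = (T + 3) - T = (3 + T) - T = 3)
l = 570 (l = -1*3*(-190) = -3*(-190) = 570)
k(-64) - l = -29 - 1*570 = -29 - 570 = -599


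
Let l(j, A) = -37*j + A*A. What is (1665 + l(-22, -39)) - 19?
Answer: 3981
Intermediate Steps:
l(j, A) = A**2 - 37*j (l(j, A) = -37*j + A**2 = A**2 - 37*j)
(1665 + l(-22, -39)) - 19 = (1665 + ((-39)**2 - 37*(-22))) - 19 = (1665 + (1521 + 814)) - 19 = (1665 + 2335) - 19 = 4000 - 19 = 3981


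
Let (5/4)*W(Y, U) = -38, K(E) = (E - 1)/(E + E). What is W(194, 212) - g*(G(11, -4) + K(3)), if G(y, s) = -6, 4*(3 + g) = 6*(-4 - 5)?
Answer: -1239/10 ≈ -123.90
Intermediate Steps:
K(E) = (-1 + E)/(2*E) (K(E) = (-1 + E)/((2*E)) = (-1 + E)*(1/(2*E)) = (-1 + E)/(2*E))
W(Y, U) = -152/5 (W(Y, U) = (⅘)*(-38) = -152/5)
g = -33/2 (g = -3 + (6*(-4 - 5))/4 = -3 + (6*(-9))/4 = -3 + (¼)*(-54) = -3 - 27/2 = -33/2 ≈ -16.500)
W(194, 212) - g*(G(11, -4) + K(3)) = -152/5 - (-33)*(-6 + (½)*(-1 + 3)/3)/2 = -152/5 - (-33)*(-6 + (½)*(⅓)*2)/2 = -152/5 - (-33)*(-6 + ⅓)/2 = -152/5 - (-33)*(-17)/(2*3) = -152/5 - 1*187/2 = -152/5 - 187/2 = -1239/10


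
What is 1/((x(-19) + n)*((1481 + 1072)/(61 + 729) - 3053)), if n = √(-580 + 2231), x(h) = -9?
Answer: -711/378262769 - 79*√1651/378262769 ≈ -1.0366e-5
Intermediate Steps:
n = √1651 ≈ 40.633
1/((x(-19) + n)*((1481 + 1072)/(61 + 729) - 3053)) = 1/((-9 + √1651)*((1481 + 1072)/(61 + 729) - 3053)) = 1/((-9 + √1651)*(2553/790 - 3053)) = 1/((-9 + √1651)*(-2409317/790)) = 1/(21683853/790 - 2409317*√1651/790)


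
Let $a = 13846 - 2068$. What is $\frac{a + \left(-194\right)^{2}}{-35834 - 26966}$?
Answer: $- \frac{24707}{31400} \approx -0.78685$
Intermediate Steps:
$a = 11778$ ($a = 13846 - 2068 = 11778$)
$\frac{a + \left(-194\right)^{2}}{-35834 - 26966} = \frac{11778 + \left(-194\right)^{2}}{-35834 - 26966} = \frac{11778 + 37636}{-62800} = 49414 \left(- \frac{1}{62800}\right) = - \frac{24707}{31400}$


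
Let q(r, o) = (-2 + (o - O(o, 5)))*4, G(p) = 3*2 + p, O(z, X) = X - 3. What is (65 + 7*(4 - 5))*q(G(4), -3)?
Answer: -1624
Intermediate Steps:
O(z, X) = -3 + X
G(p) = 6 + p
q(r, o) = -16 + 4*o (q(r, o) = (-2 + (o - (-3 + 5)))*4 = (-2 + (o - 1*2))*4 = (-2 + (o - 2))*4 = (-2 + (-2 + o))*4 = (-4 + o)*4 = -16 + 4*o)
(65 + 7*(4 - 5))*q(G(4), -3) = (65 + 7*(4 - 5))*(-16 + 4*(-3)) = (65 + 7*(-1))*(-16 - 12) = (65 - 7)*(-28) = 58*(-28) = -1624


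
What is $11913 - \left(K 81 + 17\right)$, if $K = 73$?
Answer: $5983$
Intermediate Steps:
$11913 - \left(K 81 + 17\right) = 11913 - \left(73 \cdot 81 + 17\right) = 11913 - \left(5913 + 17\right) = 11913 - 5930 = 5983$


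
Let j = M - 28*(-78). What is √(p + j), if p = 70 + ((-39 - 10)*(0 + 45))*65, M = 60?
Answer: I*√141011 ≈ 375.51*I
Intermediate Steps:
j = 2244 (j = 60 - 28*(-78) = 60 + 2184 = 2244)
p = -143255 (p = 70 - 49*45*65 = 70 - 2205*65 = 70 - 143325 = -143255)
√(p + j) = √(-143255 + 2244) = √(-141011) = I*√141011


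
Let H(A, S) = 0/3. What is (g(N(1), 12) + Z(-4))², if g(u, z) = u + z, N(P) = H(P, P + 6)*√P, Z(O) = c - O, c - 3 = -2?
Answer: 289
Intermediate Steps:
c = 1 (c = 3 - 2 = 1)
Z(O) = 1 - O
H(A, S) = 0 (H(A, S) = 0*(⅓) = 0)
N(P) = 0 (N(P) = 0*√P = 0)
(g(N(1), 12) + Z(-4))² = ((0 + 12) + (1 - 1*(-4)))² = (12 + (1 + 4))² = (12 + 5)² = 17² = 289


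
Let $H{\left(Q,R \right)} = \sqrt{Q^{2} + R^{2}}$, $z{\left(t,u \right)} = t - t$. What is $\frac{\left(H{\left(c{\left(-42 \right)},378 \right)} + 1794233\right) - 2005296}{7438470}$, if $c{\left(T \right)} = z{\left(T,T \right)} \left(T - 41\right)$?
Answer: $- \frac{42137}{1487694} \approx -0.028324$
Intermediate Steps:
$z{\left(t,u \right)} = 0$
$c{\left(T \right)} = 0$ ($c{\left(T \right)} = 0 \left(T - 41\right) = 0 \left(-41 + T\right) = 0$)
$\frac{\left(H{\left(c{\left(-42 \right)},378 \right)} + 1794233\right) - 2005296}{7438470} = \frac{\left(\sqrt{0^{2} + 378^{2}} + 1794233\right) - 2005296}{7438470} = \left(\left(\sqrt{0 + 142884} + 1794233\right) - 2005296\right) \frac{1}{7438470} = \left(\left(\sqrt{142884} + 1794233\right) - 2005296\right) \frac{1}{7438470} = \left(\left(378 + 1794233\right) - 2005296\right) \frac{1}{7438470} = \left(1794611 - 2005296\right) \frac{1}{7438470} = \left(-210685\right) \frac{1}{7438470} = - \frac{42137}{1487694}$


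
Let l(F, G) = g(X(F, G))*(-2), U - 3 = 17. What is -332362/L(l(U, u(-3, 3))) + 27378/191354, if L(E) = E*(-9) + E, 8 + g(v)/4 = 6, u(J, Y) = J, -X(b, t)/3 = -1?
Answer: 15900575633/6123328 ≈ 2596.7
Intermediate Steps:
U = 20 (U = 3 + 17 = 20)
X(b, t) = 3 (X(b, t) = -3*(-1) = 3)
g(v) = -8 (g(v) = -32 + 4*6 = -32 + 24 = -8)
l(F, G) = 16 (l(F, G) = -8*(-2) = 16)
L(E) = -8*E (L(E) = -9*E + E = -8*E)
-332362/L(l(U, u(-3, 3))) + 27378/191354 = -332362/((-8*16)) + 27378/191354 = -332362/(-128) + 27378*(1/191354) = -332362*(-1/128) + 13689/95677 = 166181/64 + 13689/95677 = 15900575633/6123328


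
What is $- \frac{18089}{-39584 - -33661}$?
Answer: $\frac{18089}{5923} \approx 3.054$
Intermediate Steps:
$- \frac{18089}{-39584 - -33661} = - \frac{18089}{-39584 + 33661} = - \frac{18089}{-5923} = \left(-18089\right) \left(- \frac{1}{5923}\right) = \frac{18089}{5923}$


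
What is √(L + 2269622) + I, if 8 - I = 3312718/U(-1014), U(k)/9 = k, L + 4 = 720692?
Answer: 1692863/4563 + √2990310 ≈ 2100.3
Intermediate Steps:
L = 720688 (L = -4 + 720692 = 720688)
U(k) = 9*k
I = 1692863/4563 (I = 8 - 3312718/(9*(-1014)) = 8 - 3312718/(-9126) = 8 - 3312718*(-1)/9126 = 8 - 1*(-1656359/4563) = 8 + 1656359/4563 = 1692863/4563 ≈ 371.00)
√(L + 2269622) + I = √(720688 + 2269622) + 1692863/4563 = √2990310 + 1692863/4563 = 1692863/4563 + √2990310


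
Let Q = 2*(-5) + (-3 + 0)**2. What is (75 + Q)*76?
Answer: 5624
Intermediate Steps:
Q = -1 (Q = -10 + (-3)**2 = -10 + 9 = -1)
(75 + Q)*76 = (75 - 1)*76 = 74*76 = 5624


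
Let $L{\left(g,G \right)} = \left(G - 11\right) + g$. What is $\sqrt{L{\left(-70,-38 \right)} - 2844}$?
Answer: $i \sqrt{2963} \approx 54.433 i$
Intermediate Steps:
$L{\left(g,G \right)} = -11 + G + g$ ($L{\left(g,G \right)} = \left(-11 + G\right) + g = -11 + G + g$)
$\sqrt{L{\left(-70,-38 \right)} - 2844} = \sqrt{\left(-11 - 38 - 70\right) - 2844} = \sqrt{-119 - 2844} = \sqrt{-2963} = i \sqrt{2963}$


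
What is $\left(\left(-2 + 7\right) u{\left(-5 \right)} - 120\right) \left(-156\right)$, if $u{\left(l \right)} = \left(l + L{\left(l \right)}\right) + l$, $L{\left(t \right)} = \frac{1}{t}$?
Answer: $26676$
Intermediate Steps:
$u{\left(l \right)} = \frac{1}{l} + 2 l$ ($u{\left(l \right)} = \left(l + \frac{1}{l}\right) + l = \frac{1}{l} + 2 l$)
$\left(\left(-2 + 7\right) u{\left(-5 \right)} - 120\right) \left(-156\right) = \left(\left(-2 + 7\right) \left(\frac{1}{-5} + 2 \left(-5\right)\right) - 120\right) \left(-156\right) = \left(5 \left(- \frac{1}{5} - 10\right) - 120\right) \left(-156\right) = \left(5 \left(- \frac{51}{5}\right) - 120\right) \left(-156\right) = \left(-51 - 120\right) \left(-156\right) = \left(-171\right) \left(-156\right) = 26676$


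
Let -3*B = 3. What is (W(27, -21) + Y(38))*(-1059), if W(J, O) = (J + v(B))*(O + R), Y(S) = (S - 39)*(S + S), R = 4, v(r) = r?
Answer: 548562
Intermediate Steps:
B = -1 (B = -⅓*3 = -1)
Y(S) = 2*S*(-39 + S) (Y(S) = (-39 + S)*(2*S) = 2*S*(-39 + S))
W(J, O) = (-1 + J)*(4 + O) (W(J, O) = (J - 1)*(O + 4) = (-1 + J)*(4 + O))
(W(27, -21) + Y(38))*(-1059) = ((-4 - 1*(-21) + 4*27 + 27*(-21)) + 2*38*(-39 + 38))*(-1059) = ((-4 + 21 + 108 - 567) + 2*38*(-1))*(-1059) = (-442 - 76)*(-1059) = -518*(-1059) = 548562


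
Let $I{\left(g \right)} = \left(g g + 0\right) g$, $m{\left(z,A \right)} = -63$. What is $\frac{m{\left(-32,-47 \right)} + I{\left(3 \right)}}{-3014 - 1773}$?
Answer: $\frac{36}{4787} \approx 0.0075204$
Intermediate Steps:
$I{\left(g \right)} = g^{3}$ ($I{\left(g \right)} = \left(g^{2} + 0\right) g = g^{2} g = g^{3}$)
$\frac{m{\left(-32,-47 \right)} + I{\left(3 \right)}}{-3014 - 1773} = \frac{-63 + 3^{3}}{-3014 - 1773} = \frac{-63 + 27}{-4787} = \left(-36\right) \left(- \frac{1}{4787}\right) = \frac{36}{4787}$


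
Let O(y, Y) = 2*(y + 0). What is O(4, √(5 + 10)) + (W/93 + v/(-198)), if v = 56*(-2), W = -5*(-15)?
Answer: 28763/3069 ≈ 9.3721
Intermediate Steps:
O(y, Y) = 2*y
W = 75
v = -112
O(4, √(5 + 10)) + (W/93 + v/(-198)) = 2*4 + (75/93 - 112/(-198)) = 8 + (75*(1/93) - 112*(-1/198)) = 8 + (25/31 + 56/99) = 8 + 4211/3069 = 28763/3069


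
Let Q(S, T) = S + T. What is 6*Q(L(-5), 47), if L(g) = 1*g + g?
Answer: 222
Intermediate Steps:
L(g) = 2*g (L(g) = g + g = 2*g)
6*Q(L(-5), 47) = 6*(2*(-5) + 47) = 6*(-10 + 47) = 6*37 = 222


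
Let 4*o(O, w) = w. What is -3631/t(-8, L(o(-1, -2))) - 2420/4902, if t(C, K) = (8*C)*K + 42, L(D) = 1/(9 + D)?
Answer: -152001937/1436286 ≈ -105.83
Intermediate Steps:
o(O, w) = w/4
t(C, K) = 42 + 8*C*K (t(C, K) = 8*C*K + 42 = 42 + 8*C*K)
-3631/t(-8, L(o(-1, -2))) - 2420/4902 = -3631/(42 + 8*(-8)/(9 + (¼)*(-2))) - 2420/4902 = -3631/(42 + 8*(-8)/(9 - ½)) - 2420*1/4902 = -3631/(42 + 8*(-8)/(17/2)) - 1210/2451 = -3631/(42 + 8*(-8)*(2/17)) - 1210/2451 = -3631/(42 - 128/17) - 1210/2451 = -3631/586/17 - 1210/2451 = -3631*17/586 - 1210/2451 = -61727/586 - 1210/2451 = -152001937/1436286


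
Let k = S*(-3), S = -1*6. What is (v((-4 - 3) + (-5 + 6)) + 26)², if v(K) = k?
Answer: 1936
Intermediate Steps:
S = -6
k = 18 (k = -6*(-3) = 18)
v(K) = 18
(v((-4 - 3) + (-5 + 6)) + 26)² = (18 + 26)² = 44² = 1936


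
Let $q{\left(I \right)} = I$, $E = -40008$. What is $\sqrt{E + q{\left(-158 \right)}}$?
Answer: $i \sqrt{40166} \approx 200.41 i$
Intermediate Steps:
$\sqrt{E + q{\left(-158 \right)}} = \sqrt{-40008 - 158} = \sqrt{-40166} = i \sqrt{40166}$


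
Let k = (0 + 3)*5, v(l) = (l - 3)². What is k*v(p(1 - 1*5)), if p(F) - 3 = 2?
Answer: 60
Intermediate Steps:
p(F) = 5 (p(F) = 3 + 2 = 5)
v(l) = (-3 + l)²
k = 15 (k = 3*5 = 15)
k*v(p(1 - 1*5)) = 15*(-3 + 5)² = 15*2² = 15*4 = 60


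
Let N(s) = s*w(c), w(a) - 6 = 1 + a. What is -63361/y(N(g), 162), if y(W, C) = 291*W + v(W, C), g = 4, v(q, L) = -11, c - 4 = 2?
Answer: -63361/15121 ≈ -4.1903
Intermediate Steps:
c = 6 (c = 4 + 2 = 6)
w(a) = 7 + a (w(a) = 6 + (1 + a) = 7 + a)
N(s) = 13*s (N(s) = s*(7 + 6) = s*13 = 13*s)
y(W, C) = -11 + 291*W (y(W, C) = 291*W - 11 = -11 + 291*W)
-63361/y(N(g), 162) = -63361/(-11 + 291*(13*4)) = -63361/(-11 + 291*52) = -63361/(-11 + 15132) = -63361/15121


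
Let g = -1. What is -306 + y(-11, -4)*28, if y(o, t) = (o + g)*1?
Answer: -642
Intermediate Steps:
y(o, t) = -1 + o (y(o, t) = (o - 1)*1 = (-1 + o)*1 = -1 + o)
-306 + y(-11, -4)*28 = -306 + (-1 - 11)*28 = -306 - 12*28 = -306 - 336 = -642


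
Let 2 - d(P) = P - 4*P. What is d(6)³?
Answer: 8000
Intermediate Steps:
d(P) = 2 + 3*P (d(P) = 2 - (P - 4*P) = 2 - (-3)*P = 2 + 3*P)
d(6)³ = (2 + 3*6)³ = (2 + 18)³ = 20³ = 8000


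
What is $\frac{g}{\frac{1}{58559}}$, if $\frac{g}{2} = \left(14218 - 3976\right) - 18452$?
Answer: $-961538780$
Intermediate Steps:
$g = -16420$ ($g = 2 \left(\left(14218 - 3976\right) - 18452\right) = 2 \left(10242 - 18452\right) = 2 \left(-8210\right) = -16420$)
$\frac{g}{\frac{1}{58559}} = - \frac{16420}{\frac{1}{58559}} = - 16420 \frac{1}{\frac{1}{58559}} = \left(-16420\right) 58559 = -961538780$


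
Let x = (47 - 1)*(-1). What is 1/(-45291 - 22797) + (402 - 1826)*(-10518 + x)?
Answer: 1024257043967/68088 ≈ 1.5043e+7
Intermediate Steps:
x = -46 (x = 46*(-1) = -46)
1/(-45291 - 22797) + (402 - 1826)*(-10518 + x) = 1/(-45291 - 22797) + (402 - 1826)*(-10518 - 46) = 1/(-68088) - 1424*(-10564) = -1/68088 + 15043136 = 1024257043967/68088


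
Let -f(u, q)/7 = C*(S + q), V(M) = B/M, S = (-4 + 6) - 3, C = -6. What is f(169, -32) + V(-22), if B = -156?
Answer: -15168/11 ≈ -1378.9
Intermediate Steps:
S = -1 (S = 2 - 3 = -1)
V(M) = -156/M
f(u, q) = -42 + 42*q (f(u, q) = -(-42)*(-1 + q) = -7*(6 - 6*q) = -42 + 42*q)
f(169, -32) + V(-22) = (-42 + 42*(-32)) - 156/(-22) = (-42 - 1344) - 156*(-1/22) = -1386 + 78/11 = -15168/11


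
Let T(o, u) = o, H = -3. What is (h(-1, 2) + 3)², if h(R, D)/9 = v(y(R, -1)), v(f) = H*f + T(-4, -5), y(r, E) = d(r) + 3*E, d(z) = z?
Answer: 5625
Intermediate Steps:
y(r, E) = r + 3*E
v(f) = -4 - 3*f (v(f) = -3*f - 4 = -4 - 3*f)
h(R, D) = 45 - 27*R (h(R, D) = 9*(-4 - 3*(R + 3*(-1))) = 9*(-4 - 3*(R - 3)) = 9*(-4 - 3*(-3 + R)) = 9*(-4 + (9 - 3*R)) = 9*(5 - 3*R) = 45 - 27*R)
(h(-1, 2) + 3)² = ((45 - 27*(-1)) + 3)² = ((45 + 27) + 3)² = (72 + 3)² = 75² = 5625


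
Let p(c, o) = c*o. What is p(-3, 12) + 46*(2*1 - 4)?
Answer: -128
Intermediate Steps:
p(-3, 12) + 46*(2*1 - 4) = -3*12 + 46*(2*1 - 4) = -36 + 46*(2 - 4) = -36 + 46*(-2) = -36 - 92 = -128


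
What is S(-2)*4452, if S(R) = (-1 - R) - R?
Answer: 13356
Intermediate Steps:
S(R) = -1 - 2*R
S(-2)*4452 = (-1 - 2*(-2))*4452 = (-1 + 4)*4452 = 3*4452 = 13356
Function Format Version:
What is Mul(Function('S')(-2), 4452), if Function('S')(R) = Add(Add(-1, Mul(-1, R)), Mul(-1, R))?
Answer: 13356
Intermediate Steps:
Function('S')(R) = Add(-1, Mul(-2, R))
Mul(Function('S')(-2), 4452) = Mul(Add(-1, Mul(-2, -2)), 4452) = Mul(Add(-1, 4), 4452) = Mul(3, 4452) = 13356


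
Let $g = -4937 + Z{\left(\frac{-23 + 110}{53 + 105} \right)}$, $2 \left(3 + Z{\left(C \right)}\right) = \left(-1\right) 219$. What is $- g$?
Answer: $\frac{10099}{2} \approx 5049.5$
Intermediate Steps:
$Z{\left(C \right)} = - \frac{225}{2}$ ($Z{\left(C \right)} = -3 + \frac{\left(-1\right) 219}{2} = -3 + \frac{1}{2} \left(-219\right) = -3 - \frac{219}{2} = - \frac{225}{2}$)
$g = - \frac{10099}{2}$ ($g = -4937 - \frac{225}{2} = - \frac{10099}{2} \approx -5049.5$)
$- g = \left(-1\right) \left(- \frac{10099}{2}\right) = \frac{10099}{2}$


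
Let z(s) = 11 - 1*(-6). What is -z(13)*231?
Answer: -3927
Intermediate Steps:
z(s) = 17 (z(s) = 11 + 6 = 17)
-z(13)*231 = -1*17*231 = -17*231 = -3927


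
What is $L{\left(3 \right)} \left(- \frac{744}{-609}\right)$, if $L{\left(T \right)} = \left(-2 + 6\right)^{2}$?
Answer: $\frac{3968}{203} \approx 19.547$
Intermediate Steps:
$L{\left(T \right)} = 16$ ($L{\left(T \right)} = 4^{2} = 16$)
$L{\left(3 \right)} \left(- \frac{744}{-609}\right) = 16 \left(- \frac{744}{-609}\right) = 16 \left(\left(-744\right) \left(- \frac{1}{609}\right)\right) = 16 \cdot \frac{248}{203} = \frac{3968}{203}$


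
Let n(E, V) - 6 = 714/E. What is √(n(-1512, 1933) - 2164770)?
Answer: I*√77931521/6 ≈ 1471.3*I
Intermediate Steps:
n(E, V) = 6 + 714/E
√(n(-1512, 1933) - 2164770) = √((6 + 714/(-1512)) - 2164770) = √((6 + 714*(-1/1512)) - 2164770) = √((6 - 17/36) - 2164770) = √(199/36 - 2164770) = √(-77931521/36) = I*√77931521/6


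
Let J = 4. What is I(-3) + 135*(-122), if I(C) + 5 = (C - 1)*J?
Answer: -16491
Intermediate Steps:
I(C) = -9 + 4*C (I(C) = -5 + (C - 1)*4 = -5 + (-1 + C)*4 = -5 + (-4 + 4*C) = -9 + 4*C)
I(-3) + 135*(-122) = (-9 + 4*(-3)) + 135*(-122) = (-9 - 12) - 16470 = -21 - 16470 = -16491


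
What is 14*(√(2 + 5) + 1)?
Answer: 14 + 14*√7 ≈ 51.041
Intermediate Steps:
14*(√(2 + 5) + 1) = 14*(√7 + 1) = 14*(1 + √7) = 14 + 14*√7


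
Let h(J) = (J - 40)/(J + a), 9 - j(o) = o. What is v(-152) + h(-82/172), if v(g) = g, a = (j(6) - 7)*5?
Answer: -264191/1761 ≈ -150.02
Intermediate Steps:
j(o) = 9 - o
a = -20 (a = ((9 - 1*6) - 7)*5 = ((9 - 6) - 7)*5 = (3 - 7)*5 = -4*5 = -20)
h(J) = (-40 + J)/(-20 + J) (h(J) = (J - 40)/(J - 20) = (-40 + J)/(-20 + J))
v(-152) + h(-82/172) = -152 + (-40 - 82/172)/(-20 - 82/172) = -152 + (-40 - 82*1/172)/(-20 - 82*1/172) = -152 + (-40 - 41/86)/(-20 - 41/86) = -152 - 3481/86/(-1761/86) = -152 - 86/1761*(-3481/86) = -152 + 3481/1761 = -264191/1761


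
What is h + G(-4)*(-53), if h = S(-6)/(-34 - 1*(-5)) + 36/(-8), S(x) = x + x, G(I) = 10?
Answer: -30977/58 ≈ -534.09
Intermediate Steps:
S(x) = 2*x
h = -237/58 (h = (2*(-6))/(-34 - 1*(-5)) + 36/(-8) = -12/(-34 + 5) + 36*(-⅛) = -12/(-29) - 9/2 = -12*(-1/29) - 9/2 = 12/29 - 9/2 = -237/58 ≈ -4.0862)
h + G(-4)*(-53) = -237/58 + 10*(-53) = -237/58 - 530 = -30977/58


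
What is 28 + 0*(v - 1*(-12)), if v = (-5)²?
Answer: 28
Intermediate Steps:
v = 25
28 + 0*(v - 1*(-12)) = 28 + 0*(25 - 1*(-12)) = 28 + 0*(25 + 12) = 28 + 0*37 = 28 + 0 = 28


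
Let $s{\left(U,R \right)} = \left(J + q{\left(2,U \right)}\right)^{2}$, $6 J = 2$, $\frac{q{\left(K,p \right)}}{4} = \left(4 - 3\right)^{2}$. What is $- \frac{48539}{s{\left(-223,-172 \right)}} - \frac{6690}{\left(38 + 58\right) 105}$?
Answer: $- \frac{146819623}{56784} \approx -2585.6$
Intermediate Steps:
$q{\left(K,p \right)} = 4$ ($q{\left(K,p \right)} = 4 \left(4 - 3\right)^{2} = 4 \cdot 1^{2} = 4 \cdot 1 = 4$)
$J = \frac{1}{3}$ ($J = \frac{1}{6} \cdot 2 = \frac{1}{3} \approx 0.33333$)
$s{\left(U,R \right)} = \frac{169}{9}$ ($s{\left(U,R \right)} = \left(\frac{1}{3} + 4\right)^{2} = \left(\frac{13}{3}\right)^{2} = \frac{169}{9}$)
$- \frac{48539}{s{\left(-223,-172 \right)}} - \frac{6690}{\left(38 + 58\right) 105} = - \frac{48539}{\frac{169}{9}} - \frac{6690}{\left(38 + 58\right) 105} = \left(-48539\right) \frac{9}{169} - \frac{6690}{96 \cdot 105} = - \frac{436851}{169} - \frac{6690}{10080} = - \frac{436851}{169} - \frac{223}{336} = - \frac{146819623}{56784}$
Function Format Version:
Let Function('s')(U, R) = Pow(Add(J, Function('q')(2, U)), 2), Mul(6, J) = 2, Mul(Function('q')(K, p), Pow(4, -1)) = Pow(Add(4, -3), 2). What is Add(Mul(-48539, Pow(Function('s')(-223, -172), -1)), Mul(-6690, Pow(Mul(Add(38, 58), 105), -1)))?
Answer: Rational(-146819623, 56784) ≈ -2585.6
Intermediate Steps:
Function('q')(K, p) = 4 (Function('q')(K, p) = Mul(4, Pow(Add(4, -3), 2)) = Mul(4, Pow(1, 2)) = Mul(4, 1) = 4)
J = Rational(1, 3) (J = Mul(Rational(1, 6), 2) = Rational(1, 3) ≈ 0.33333)
Function('s')(U, R) = Rational(169, 9) (Function('s')(U, R) = Pow(Add(Rational(1, 3), 4), 2) = Pow(Rational(13, 3), 2) = Rational(169, 9))
Add(Mul(-48539, Pow(Function('s')(-223, -172), -1)), Mul(-6690, Pow(Mul(Add(38, 58), 105), -1))) = Add(Mul(-48539, Pow(Rational(169, 9), -1)), Mul(-6690, Pow(Mul(Add(38, 58), 105), -1))) = Add(Mul(-48539, Rational(9, 169)), Mul(-6690, Pow(Mul(96, 105), -1))) = Add(Rational(-436851, 169), Mul(-6690, Pow(10080, -1))) = Add(Rational(-436851, 169), Mul(-6690, Rational(1, 10080))) = Add(Rational(-436851, 169), Rational(-223, 336)) = Rational(-146819623, 56784)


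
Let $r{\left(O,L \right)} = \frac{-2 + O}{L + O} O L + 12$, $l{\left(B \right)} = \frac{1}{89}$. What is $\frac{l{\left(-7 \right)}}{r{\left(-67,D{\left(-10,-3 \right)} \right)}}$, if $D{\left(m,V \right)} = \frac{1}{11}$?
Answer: $\frac{32}{16287} \approx 0.0019648$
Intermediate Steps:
$D{\left(m,V \right)} = \frac{1}{11}$
$l{\left(B \right)} = \frac{1}{89}$
$r{\left(O,L \right)} = 12 + \frac{L O \left(-2 + O\right)}{L + O}$ ($r{\left(O,L \right)} = \frac{-2 + O}{L + O} O L + 12 = \frac{O \left(-2 + O\right)}{L + O} L + 12 = \frac{L O \left(-2 + O\right)}{L + O} + 12 = 12 + \frac{L O \left(-2 + O\right)}{L + O}$)
$\frac{l{\left(-7 \right)}}{r{\left(-67,D{\left(-10,-3 \right)} \right)}} = \frac{1}{89 \frac{12 \cdot \frac{1}{11} + 12 \left(-67\right) + \frac{\left(-67\right)^{2}}{11} - \frac{2}{11} \left(-67\right)}{\frac{1}{11} - 67}} = \frac{1}{89 \frac{\frac{12}{11} - 804 + \frac{1}{11} \cdot 4489 + \frac{134}{11}}{- \frac{736}{11}}} = \frac{1}{89 \left(- \frac{11 \left(\frac{12}{11} - 804 + \frac{4489}{11} + \frac{134}{11}\right)}{736}\right)} = \frac{1}{89 \left(\left(- \frac{11}{736}\right) \left(- \frac{4209}{11}\right)\right)} = \frac{1}{89 \cdot \frac{183}{32}} = \frac{1}{89} \cdot \frac{32}{183} = \frac{32}{16287}$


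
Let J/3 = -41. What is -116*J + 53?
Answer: 14321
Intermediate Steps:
J = -123 (J = 3*(-41) = -123)
-116*J + 53 = -116*(-123) + 53 = 14268 + 53 = 14321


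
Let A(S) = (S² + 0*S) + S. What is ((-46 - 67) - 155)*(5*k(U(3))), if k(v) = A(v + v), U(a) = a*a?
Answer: -458280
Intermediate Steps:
U(a) = a²
A(S) = S + S² (A(S) = (S² + 0) + S = S² + S = S + S²)
k(v) = 2*v*(1 + 2*v) (k(v) = (v + v)*(1 + (v + v)) = (2*v)*(1 + 2*v) = 2*v*(1 + 2*v))
((-46 - 67) - 155)*(5*k(U(3))) = ((-46 - 67) - 155)*(5*(2*3²*(1 + 2*3²))) = (-113 - 155)*(5*(2*9*(1 + 2*9))) = -1340*2*9*(1 + 18) = -1340*2*9*19 = -1340*342 = -268*1710 = -458280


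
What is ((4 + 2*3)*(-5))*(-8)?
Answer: 400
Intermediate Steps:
((4 + 2*3)*(-5))*(-8) = ((4 + 6)*(-5))*(-8) = (10*(-5))*(-8) = -50*(-8) = 400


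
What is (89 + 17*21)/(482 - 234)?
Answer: 223/124 ≈ 1.7984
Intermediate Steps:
(89 + 17*21)/(482 - 234) = (89 + 357)/248 = 446*(1/248) = 223/124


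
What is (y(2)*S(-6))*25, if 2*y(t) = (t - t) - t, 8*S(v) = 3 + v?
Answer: 75/8 ≈ 9.3750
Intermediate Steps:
S(v) = 3/8 + v/8 (S(v) = (3 + v)/8 = 3/8 + v/8)
y(t) = -t/2 (y(t) = ((t - t) - t)/2 = (0 - t)/2 = (-t)/2 = -t/2)
(y(2)*S(-6))*25 = ((-1/2*2)*(3/8 + (1/8)*(-6)))*25 = -(3/8 - 3/4)*25 = -1*(-3/8)*25 = (3/8)*25 = 75/8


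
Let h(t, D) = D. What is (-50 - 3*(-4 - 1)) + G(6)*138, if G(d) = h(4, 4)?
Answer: 517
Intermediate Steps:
G(d) = 4
(-50 - 3*(-4 - 1)) + G(6)*138 = (-50 - 3*(-4 - 1)) + 4*138 = (-50 - 3*(-5)) + 552 = (-50 - 1*(-15)) + 552 = (-50 + 15) + 552 = -35 + 552 = 517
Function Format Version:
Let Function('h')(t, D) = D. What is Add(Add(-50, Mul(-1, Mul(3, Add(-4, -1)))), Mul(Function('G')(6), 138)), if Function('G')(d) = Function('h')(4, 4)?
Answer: 517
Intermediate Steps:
Function('G')(d) = 4
Add(Add(-50, Mul(-1, Mul(3, Add(-4, -1)))), Mul(Function('G')(6), 138)) = Add(Add(-50, Mul(-1, Mul(3, Add(-4, -1)))), Mul(4, 138)) = Add(Add(-50, Mul(-1, Mul(3, -5))), 552) = Add(Add(-50, Mul(-1, -15)), 552) = Add(Add(-50, 15), 552) = Add(-35, 552) = 517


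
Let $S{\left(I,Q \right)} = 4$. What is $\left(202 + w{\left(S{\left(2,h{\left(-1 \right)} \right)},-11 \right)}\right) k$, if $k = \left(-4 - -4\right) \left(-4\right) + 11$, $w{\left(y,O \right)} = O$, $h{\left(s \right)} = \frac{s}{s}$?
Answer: $2101$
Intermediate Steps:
$h{\left(s \right)} = 1$
$k = 11$ ($k = \left(-4 + 4\right) \left(-4\right) + 11 = 0 \left(-4\right) + 11 = 0 + 11 = 11$)
$\left(202 + w{\left(S{\left(2,h{\left(-1 \right)} \right)},-11 \right)}\right) k = \left(202 - 11\right) 11 = 191 \cdot 11 = 2101$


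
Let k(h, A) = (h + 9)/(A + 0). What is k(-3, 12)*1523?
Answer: 1523/2 ≈ 761.50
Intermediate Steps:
k(h, A) = (9 + h)/A
k(-3, 12)*1523 = ((9 - 3)/12)*1523 = ((1/12)*6)*1523 = (½)*1523 = 1523/2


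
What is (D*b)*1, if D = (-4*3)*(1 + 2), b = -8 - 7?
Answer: 540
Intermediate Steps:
b = -15
D = -36 (D = -12*3 = -36)
(D*b)*1 = -36*(-15)*1 = 540*1 = 540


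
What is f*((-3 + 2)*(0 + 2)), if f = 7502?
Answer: -15004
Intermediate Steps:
f*((-3 + 2)*(0 + 2)) = 7502*((-3 + 2)*(0 + 2)) = 7502*(-1*2) = 7502*(-2) = -15004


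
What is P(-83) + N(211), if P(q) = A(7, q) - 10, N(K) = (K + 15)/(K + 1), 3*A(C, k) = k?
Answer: -11639/318 ≈ -36.601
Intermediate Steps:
A(C, k) = k/3
N(K) = (15 + K)/(1 + K)
P(q) = -10 + q/3 (P(q) = q/3 - 10 = -10 + q/3)
P(-83) + N(211) = (-10 + (1/3)*(-83)) + (15 + 211)/(1 + 211) = (-10 - 83/3) + 226/212 = -113/3 + (1/212)*226 = -113/3 + 113/106 = -11639/318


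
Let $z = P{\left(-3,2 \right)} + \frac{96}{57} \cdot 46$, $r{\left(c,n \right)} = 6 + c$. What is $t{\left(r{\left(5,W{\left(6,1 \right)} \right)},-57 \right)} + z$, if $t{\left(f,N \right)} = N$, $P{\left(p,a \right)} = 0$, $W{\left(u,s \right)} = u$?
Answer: $\frac{389}{19} \approx 20.474$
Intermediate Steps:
$z = \frac{1472}{19}$ ($z = 0 + \frac{96}{57} \cdot 46 = 0 + 96 \cdot \frac{1}{57} \cdot 46 = 0 + \frac{32}{19} \cdot 46 = 0 + \frac{1472}{19} = \frac{1472}{19} \approx 77.474$)
$t{\left(r{\left(5,W{\left(6,1 \right)} \right)},-57 \right)} + z = -57 + \frac{1472}{19} = \frac{389}{19}$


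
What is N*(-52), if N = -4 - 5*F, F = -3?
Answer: -572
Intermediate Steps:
N = 11 (N = -4 - 5*(-3) = -4 + 15 = 11)
N*(-52) = 11*(-52) = -572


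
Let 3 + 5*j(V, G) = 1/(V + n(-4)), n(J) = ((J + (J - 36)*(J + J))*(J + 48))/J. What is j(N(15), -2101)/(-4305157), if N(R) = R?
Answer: 10384/74500741885 ≈ 1.3938e-7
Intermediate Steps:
n(J) = (48 + J)*(J + 2*J*(-36 + J))/J (n(J) = ((J + (-36 + J)*(2*J))*(48 + J))/J = ((J + 2*J*(-36 + J))*(48 + J))/J = ((48 + J)*(J + 2*J*(-36 + J)))/J = (48 + J)*(J + 2*J*(-36 + J))/J)
j(V, G) = -3/5 + 1/(5*(-3476 + V)) (j(V, G) = -3/5 + 1/(5*(V + (-3408 + 2*(-4)**2 + 25*(-4)))) = -3/5 + 1/(5*(V + (-3408 + 2*16 - 100))) = -3/5 + 1/(5*(V + (-3408 + 32 - 100))) = -3/5 + 1/(5*(V - 3476)) = -3/5 + 1/(5*(-3476 + V)))
j(N(15), -2101)/(-4305157) = ((10429 - 3*15)/(5*(-3476 + 15)))/(-4305157) = ((1/5)*(10429 - 45)/(-3461))*(-1/4305157) = ((1/5)*(-1/3461)*10384)*(-1/4305157) = -10384/17305*(-1/4305157) = 10384/74500741885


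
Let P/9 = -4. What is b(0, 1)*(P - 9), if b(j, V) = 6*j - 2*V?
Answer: 90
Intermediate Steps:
P = -36 (P = 9*(-4) = -36)
b(j, V) = -2*V + 6*j
b(0, 1)*(P - 9) = (-2*1 + 6*0)*(-36 - 9) = (-2 + 0)*(-45) = -2*(-45) = 90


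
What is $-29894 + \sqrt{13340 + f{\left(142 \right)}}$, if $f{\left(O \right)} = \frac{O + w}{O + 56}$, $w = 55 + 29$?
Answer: $-29894 + \frac{\sqrt{14528503}}{33} \approx -29779.0$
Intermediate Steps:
$w = 84$
$f{\left(O \right)} = \frac{84 + O}{56 + O}$ ($f{\left(O \right)} = \frac{O + 84}{O + 56} = \frac{84 + O}{56 + O}$)
$-29894 + \sqrt{13340 + f{\left(142 \right)}} = -29894 + \sqrt{13340 + \frac{84 + 142}{56 + 142}} = -29894 + \sqrt{13340 + \frac{1}{198} \cdot 226} = -29894 + \sqrt{13340 + \frac{113}{99}} = -29894 + \sqrt{\frac{1320773}{99}} = -29894 + \frac{\sqrt{14528503}}{33}$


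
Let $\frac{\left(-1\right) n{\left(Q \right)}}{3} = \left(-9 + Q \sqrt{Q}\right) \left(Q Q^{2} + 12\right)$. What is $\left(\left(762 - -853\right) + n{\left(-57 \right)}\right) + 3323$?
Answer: $-4994949 - 31665951 i \sqrt{57} \approx -4.995 \cdot 10^{6} - 2.3907 \cdot 10^{8} i$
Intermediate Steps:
$n{\left(Q \right)} = - 3 \left(-9 + Q^{\frac{3}{2}}\right) \left(12 + Q^{3}\right)$ ($n{\left(Q \right)} = - 3 \left(-9 + Q \sqrt{Q}\right) \left(Q Q^{2} + 12\right) = - 3 \left(-9 + Q^{\frac{3}{2}}\right) \left(Q^{3} + 12\right) = - 3 \left(-9 + Q^{\frac{3}{2}}\right) \left(12 + Q^{3}\right)$)
$\left(\left(762 - -853\right) + n{\left(-57 \right)}\right) + 3323 = \left(\left(762 - -853\right) + \left(324 - 36 \left(-57\right)^{\frac{3}{2}} - 3 \left(-57\right)^{\frac{9}{2}} + 27 \left(-57\right)^{3}\right)\right) + 3323 = \left(\left(762 + 853\right) + \left(324 - 36 \left(- 57 i \sqrt{57}\right) - 3 \cdot 10556001 i \sqrt{57} + 27 \left(-185193\right)\right)\right) + 3323 = \left(1615 + \left(324 + 2052 i \sqrt{57} - 31668003 i \sqrt{57} - 5000211\right)\right) + 3323 = \left(1615 - \left(4999887 + 31665951 i \sqrt{57}\right)\right) + 3323 = \left(-4998272 - 31665951 i \sqrt{57}\right) + 3323 = -4994949 - 31665951 i \sqrt{57}$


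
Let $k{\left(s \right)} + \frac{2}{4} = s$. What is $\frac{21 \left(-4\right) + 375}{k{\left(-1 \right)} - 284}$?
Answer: $- \frac{582}{571} \approx -1.0193$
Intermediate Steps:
$k{\left(s \right)} = - \frac{1}{2} + s$
$\frac{21 \left(-4\right) + 375}{k{\left(-1 \right)} - 284} = \frac{21 \left(-4\right) + 375}{\left(- \frac{1}{2} - 1\right) - 284} = \frac{-84 + 375}{- \frac{3}{2} - 284} = \frac{291}{- \frac{571}{2}} = 291 \left(- \frac{2}{571}\right) = - \frac{582}{571}$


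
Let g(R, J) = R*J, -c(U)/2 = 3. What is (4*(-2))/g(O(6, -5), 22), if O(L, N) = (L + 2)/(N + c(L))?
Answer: ½ ≈ 0.50000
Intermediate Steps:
c(U) = -6 (c(U) = -2*3 = -6)
O(L, N) = (2 + L)/(-6 + N) (O(L, N) = (L + 2)/(N - 6) = (2 + L)/(-6 + N))
g(R, J) = J*R
(4*(-2))/g(O(6, -5), 22) = (4*(-2))/((22*((2 + 6)/(-6 - 5)))) = -8/(22*(8/(-11))) = -8/(22*(-1/11*8)) = -8/(22*(-8/11)) = -8/(-16) = -8*(-1/16) = ½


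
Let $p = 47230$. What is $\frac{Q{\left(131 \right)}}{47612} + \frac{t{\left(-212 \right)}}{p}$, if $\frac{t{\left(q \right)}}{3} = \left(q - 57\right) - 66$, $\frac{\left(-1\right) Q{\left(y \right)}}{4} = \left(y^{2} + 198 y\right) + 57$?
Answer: $- \frac{410044079}{112435738} \approx -3.6469$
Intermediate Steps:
$Q{\left(y \right)} = -228 - 792 y - 4 y^{2}$ ($Q{\left(y \right)} = - 4 \left(\left(y^{2} + 198 y\right) + 57\right) = - 4 \left(57 + y^{2} + 198 y\right) = -228 - 792 y - 4 y^{2}$)
$t{\left(q \right)} = -369 + 3 q$ ($t{\left(q \right)} = 3 \left(\left(q - 57\right) - 66\right) = 3 \left(\left(-57 + q\right) - 66\right) = 3 \left(-123 + q\right) = -369 + 3 q$)
$\frac{Q{\left(131 \right)}}{47612} + \frac{t{\left(-212 \right)}}{p} = \frac{-228 - 103752 - 4 \cdot 131^{2}}{47612} + \frac{-369 + 3 \left(-212\right)}{47230} = \left(-228 - 103752 - 68644\right) \frac{1}{47612} + \left(-369 - 636\right) \frac{1}{47230} = \left(-228 - 103752 - 68644\right) \frac{1}{47612} - \frac{201}{9446} = \left(-172624\right) \frac{1}{47612} - \frac{201}{9446} = - \frac{43156}{11903} - \frac{201}{9446} = - \frac{410044079}{112435738}$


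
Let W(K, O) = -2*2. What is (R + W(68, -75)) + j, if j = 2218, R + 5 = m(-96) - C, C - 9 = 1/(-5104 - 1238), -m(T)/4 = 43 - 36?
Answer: 13774825/6342 ≈ 2172.0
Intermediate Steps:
m(T) = -28 (m(T) = -4*(43 - 36) = -4*7 = -28)
W(K, O) = -4
C = 57077/6342 (C = 9 + 1/(-5104 - 1238) = 9 + 1/(-6342) = 9 - 1/6342 = 57077/6342 ≈ 8.9998)
R = -266363/6342 (R = -5 + (-28 - 1*57077/6342) = -5 + (-28 - 57077/6342) = -5 - 234653/6342 = -266363/6342 ≈ -42.000)
(R + W(68, -75)) + j = (-266363/6342 - 4) + 2218 = -291731/6342 + 2218 = 13774825/6342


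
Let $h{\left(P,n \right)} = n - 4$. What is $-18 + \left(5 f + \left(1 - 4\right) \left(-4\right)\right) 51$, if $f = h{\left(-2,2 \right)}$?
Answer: $84$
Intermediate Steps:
$h{\left(P,n \right)} = -4 + n$
$f = -2$ ($f = -4 + 2 = -2$)
$-18 + \left(5 f + \left(1 - 4\right) \left(-4\right)\right) 51 = -18 + \left(5 \left(-2\right) + \left(1 - 4\right) \left(-4\right)\right) 51 = -18 + \left(-10 - -12\right) 51 = -18 + \left(-10 + 12\right) 51 = -18 + 2 \cdot 51 = -18 + 102 = 84$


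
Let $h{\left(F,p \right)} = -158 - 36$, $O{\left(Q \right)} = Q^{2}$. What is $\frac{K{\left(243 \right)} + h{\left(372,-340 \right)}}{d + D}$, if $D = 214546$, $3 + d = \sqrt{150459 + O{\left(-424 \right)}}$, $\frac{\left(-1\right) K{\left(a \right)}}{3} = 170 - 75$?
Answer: $- \frac{102766097}{46028368614} + \frac{479 \sqrt{330235}}{46028368614} \approx -0.0022267$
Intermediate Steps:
$h{\left(F,p \right)} = -194$
$K{\left(a \right)} = -285$ ($K{\left(a \right)} = - 3 \left(170 - 75\right) = \left(-3\right) 95 = -285$)
$d = -3 + \sqrt{330235}$ ($d = -3 + \sqrt{150459 + \left(-424\right)^{2}} = -3 + \sqrt{150459 + 179776} = -3 + \sqrt{330235} \approx 571.66$)
$\frac{K{\left(243 \right)} + h{\left(372,-340 \right)}}{d + D} = \frac{-285 - 194}{\left(-3 + \sqrt{330235}\right) + 214546} = - \frac{479}{214543 + \sqrt{330235}}$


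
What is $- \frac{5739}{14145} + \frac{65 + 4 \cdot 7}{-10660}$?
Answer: $- \frac{20323}{49036} \approx -0.41445$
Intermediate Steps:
$- \frac{5739}{14145} + \frac{65 + 4 \cdot 7}{-10660} = \left(-5739\right) \frac{1}{14145} + \left(65 + 28\right) \left(- \frac{1}{10660}\right) = - \frac{1913}{4715} + 93 \left(- \frac{1}{10660}\right) = - \frac{1913}{4715} - \frac{93}{10660} = - \frac{20323}{49036}$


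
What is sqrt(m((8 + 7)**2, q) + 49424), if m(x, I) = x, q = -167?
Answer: sqrt(49649) ≈ 222.82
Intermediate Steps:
sqrt(m((8 + 7)**2, q) + 49424) = sqrt((8 + 7)**2 + 49424) = sqrt(15**2 + 49424) = sqrt(225 + 49424) = sqrt(49649)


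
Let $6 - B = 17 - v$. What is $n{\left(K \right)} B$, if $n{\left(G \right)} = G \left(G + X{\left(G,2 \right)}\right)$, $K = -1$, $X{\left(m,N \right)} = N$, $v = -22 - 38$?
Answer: $71$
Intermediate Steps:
$v = -60$ ($v = -22 - 38 = -60$)
$n{\left(G \right)} = G \left(2 + G\right)$ ($n{\left(G \right)} = G \left(G + 2\right) = G \left(2 + G\right)$)
$B = -71$ ($B = 6 - \left(17 - -60\right) = 6 - \left(17 + 60\right) = 6 - 77 = -71$)
$n{\left(K \right)} B = - (2 - 1) \left(-71\right) = \left(-1\right) 1 \left(-71\right) = \left(-1\right) \left(-71\right) = 71$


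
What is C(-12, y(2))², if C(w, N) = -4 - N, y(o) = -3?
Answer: 1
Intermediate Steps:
C(-12, y(2))² = (-4 - 1*(-3))² = (-4 + 3)² = (-1)² = 1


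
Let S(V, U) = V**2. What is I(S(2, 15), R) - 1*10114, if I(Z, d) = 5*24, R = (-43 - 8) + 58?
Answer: -9994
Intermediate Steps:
R = 7 (R = -51 + 58 = 7)
I(Z, d) = 120
I(S(2, 15), R) - 1*10114 = 120 - 1*10114 = 120 - 10114 = -9994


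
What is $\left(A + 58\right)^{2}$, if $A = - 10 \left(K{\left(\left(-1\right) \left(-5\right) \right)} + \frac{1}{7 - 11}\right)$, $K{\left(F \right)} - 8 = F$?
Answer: $\frac{19321}{4} \approx 4830.3$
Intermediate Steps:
$K{\left(F \right)} = 8 + F$
$A = - \frac{255}{2}$ ($A = - 10 \left(\left(8 - -5\right) + \frac{1}{7 - 11}\right) = - 10 \left(\left(8 + 5\right) + \frac{1}{-4}\right) = - 10 \left(13 - \frac{1}{4}\right) = \left(-10\right) \frac{51}{4} = - \frac{255}{2} \approx -127.5$)
$\left(A + 58\right)^{2} = \left(- \frac{255}{2} + 58\right)^{2} = \left(- \frac{139}{2}\right)^{2} = \frac{19321}{4}$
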